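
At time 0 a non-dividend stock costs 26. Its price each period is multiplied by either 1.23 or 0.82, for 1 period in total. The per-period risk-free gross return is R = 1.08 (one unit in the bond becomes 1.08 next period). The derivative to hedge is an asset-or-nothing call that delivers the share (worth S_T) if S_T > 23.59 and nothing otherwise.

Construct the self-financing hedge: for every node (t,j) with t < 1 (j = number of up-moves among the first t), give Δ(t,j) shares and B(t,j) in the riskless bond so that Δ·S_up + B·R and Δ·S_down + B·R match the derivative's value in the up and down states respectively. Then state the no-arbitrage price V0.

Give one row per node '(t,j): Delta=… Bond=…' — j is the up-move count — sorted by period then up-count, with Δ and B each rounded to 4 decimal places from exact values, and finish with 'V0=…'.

(0,0): Delta=3.0000 Bond=-59.2222
V0=18.7778

Under the risk-neutral measure, an up-move has probability p* = (R−d)/(u−d) = 0.6341 and values discount at R = 1.08.
At expiry t=1: V(1,0)=0.0000, V(1,1)=31.9800
(0,0): S=26.0000. Δ = (V_up−V_dn)/(S_up−S_dn) = (31.9800−0.0000)/(31.9800−21.3200) = 3.0000. V = [p*·31.9800 + (1−p*)·0.0000]/1.08 = 18.7778. B = V − Δ·S = -59.2222.
Check: Δ(0,0)·S0 + B(0,0) = 18.7778 = V0.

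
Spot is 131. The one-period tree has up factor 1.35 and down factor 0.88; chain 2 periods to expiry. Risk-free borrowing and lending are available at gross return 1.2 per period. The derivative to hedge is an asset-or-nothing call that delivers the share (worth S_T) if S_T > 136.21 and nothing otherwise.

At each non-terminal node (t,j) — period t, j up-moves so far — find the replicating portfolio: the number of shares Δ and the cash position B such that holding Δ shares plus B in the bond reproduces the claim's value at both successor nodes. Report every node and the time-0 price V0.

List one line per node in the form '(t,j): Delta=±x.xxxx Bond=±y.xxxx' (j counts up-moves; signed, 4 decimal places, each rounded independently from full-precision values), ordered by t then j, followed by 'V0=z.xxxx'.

The replicating-portfolio and risk-neutral prices coincide; use p* = (1.2−0.88)/(1.35−0.88) = 0.6809 for the latter.
Terminal payoffs: V(2,0)=0.0000, V(2,1)=155.6280, V(2,2)=238.7475
(1,0): S=115.2800. Δ = (V_up−V_dn)/(S_up−S_dn) = (155.6280−0.0000)/(155.6280−101.4464) = 2.8723. V = [p*·155.6280 + (1−p*)·0.0000]/1.2 = 88.2996. B = V − Δ·S = -242.8238.
(1,1): S=176.8500. Δ = (V_up−V_dn)/(S_up−S_dn) = (238.7475−155.6280)/(238.7475−155.6280) = 1.0000. V = [p*·238.7475 + (1−p*)·155.6280]/1.2 = 176.8500. B = V − Δ·S = 0.0000.
(0,0): S=131.0000. Δ = (V_up−V_dn)/(S_up−S_dn) = (176.8500−88.2996)/(176.8500−115.2800) = 1.4382. V = [p*·176.8500 + (1−p*)·88.2996]/1.2 = 123.8244. B = V − Δ·S = -64.5808.
Each (Δ,B) replicates both successor values, so the strategy is self-financing and V0 is arbitrage-free.

(0,0): Delta=1.4382 Bond=-64.5808
(1,0): Delta=2.8723 Bond=-242.8238
(1,1): Delta=1.0000 Bond=0.0000
V0=123.8244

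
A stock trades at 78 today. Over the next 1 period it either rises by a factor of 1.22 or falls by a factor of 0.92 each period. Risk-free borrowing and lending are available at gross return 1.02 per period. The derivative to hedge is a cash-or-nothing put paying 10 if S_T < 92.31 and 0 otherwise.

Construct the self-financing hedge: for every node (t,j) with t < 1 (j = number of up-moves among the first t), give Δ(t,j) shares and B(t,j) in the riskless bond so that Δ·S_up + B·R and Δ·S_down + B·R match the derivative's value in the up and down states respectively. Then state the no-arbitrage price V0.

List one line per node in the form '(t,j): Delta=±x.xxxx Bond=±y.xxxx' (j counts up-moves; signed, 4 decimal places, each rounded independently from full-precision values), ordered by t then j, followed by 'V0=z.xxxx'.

(0,0): Delta=-0.4274 Bond=39.8693
V0=6.5359

Since d<R<u, set p* = (R−d)/(u−d) = 0.3333; price each node as the discounted p*-expectation of its children.
Terminal payoffs: V(1,0)=10.0000, V(1,1)=0.0000
Node (0,0) S=78.0000: V=(p*·0.0000+(1−p*)·10.0000)/1.02=6.5359; Δ=(0.0000−10.0000)/(95.1600−71.7600)=-0.4274; B=V−Δ·S=39.8693
Self-financing check: at every node Δ·S+B equals the discounted successor values.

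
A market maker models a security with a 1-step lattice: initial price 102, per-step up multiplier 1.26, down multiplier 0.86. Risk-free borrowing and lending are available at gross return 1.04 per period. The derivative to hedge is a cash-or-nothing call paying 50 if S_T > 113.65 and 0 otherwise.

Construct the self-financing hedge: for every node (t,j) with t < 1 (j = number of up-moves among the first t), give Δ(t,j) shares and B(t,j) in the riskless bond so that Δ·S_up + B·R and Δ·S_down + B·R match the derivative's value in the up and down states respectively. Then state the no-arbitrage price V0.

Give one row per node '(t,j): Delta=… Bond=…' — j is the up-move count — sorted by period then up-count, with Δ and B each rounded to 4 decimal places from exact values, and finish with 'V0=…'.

No-arbitrage ⇒ martingale measure with p* = (R−d)/(u−d) = 0.4500.
Terminal values V(1,·): V(1,0)=0.0000, V(1,1)=50.0000
  t=0,j=0: stock 102.0000 → up 128.5200 (V=50.0000), down 87.7200 (V=0.0000). Price 21.6346; hedge Δ=1.2255, bond B=-103.3654.
Self-financing check: at every node Δ·S+B equals the discounted successor values.

(0,0): Delta=1.2255 Bond=-103.3654
V0=21.6346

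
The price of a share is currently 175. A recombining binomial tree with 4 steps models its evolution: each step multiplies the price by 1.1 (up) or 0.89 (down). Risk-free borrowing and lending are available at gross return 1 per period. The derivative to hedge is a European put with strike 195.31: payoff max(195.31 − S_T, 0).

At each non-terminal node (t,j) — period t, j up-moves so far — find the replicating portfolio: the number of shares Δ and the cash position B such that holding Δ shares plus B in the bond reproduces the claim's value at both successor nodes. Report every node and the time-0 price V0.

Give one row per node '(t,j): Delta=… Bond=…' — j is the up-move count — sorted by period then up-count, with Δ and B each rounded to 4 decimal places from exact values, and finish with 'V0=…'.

(0,0): Delta=-0.6808 Bond=147.3168
(1,0): Delta=-0.8994 Bond=181.3638
(1,1): Delta=-0.5200 Bond=116.3649
(2,0): Delta=-1.0000 Bond=195.3100
(2,1): Delta=-0.8254 Bond=168.6855
(2,2): Delta=-0.2954 Bond=68.8007
(3,0): Delta=-1.0000 Bond=195.3100
(3,1): Delta=-1.0000 Bond=195.3100
(3,2): Delta=-0.6970 Bond=144.4815
(3,3): Delta=0.0000 Bond=0.0000
V0=28.1785

Risk-neutral probability p* = (R−d)/(u−d) = (1−0.89)/(1.1−0.89) = 0.5238.
Terminal payoffs: V(4,0)=85.5111, V(4,1)=59.6035, V(4,2)=27.5828, V(4,3)=0.0000, V(4,4)=0.0000
Node (3,0) S=123.3696: V=(p*·59.6035+(1−p*)·85.5111)/1=71.9404; Δ=(59.6035−85.5111)/(135.7065−109.7989)=-1.0000; B=V−Δ·S=195.3100
Node (3,1) S=152.4793: V=(p*·27.5828+(1−p*)·59.6035)/1=42.8307; Δ=(27.5828−59.6035)/(167.7272−135.7065)=-1.0000; B=V−Δ·S=195.3100
Node (3,2) S=188.4575: V=(p*·0.0000+(1−p*)·27.5828)/1=13.1347; Δ=(0.0000−27.5828)/(207.3033−167.7272)=-0.6970; B=V−Δ·S=144.4815
Node (3,3) S=232.9250: V=(p*·0.0000+(1−p*)·0.0000)/1=0.0000; Δ=(0.0000−0.0000)/(256.2175−207.3033)=0.0000; B=V−Δ·S=0.0000
Node (2,0) S=138.6175: V=(p*·42.8307+(1−p*)·71.9404)/1=56.6925; Δ=(42.8307−71.9404)/(152.4793−123.3696)=-1.0000; B=V−Δ·S=195.3100
Node (2,1) S=171.3250: V=(p*·13.1347+(1−p*)·42.8307)/1=27.2757; Δ=(13.1347−42.8307)/(188.4575−152.4793)=-0.8254; B=V−Δ·S=168.6855
Node (2,2) S=211.7500: V=(p*·0.0000+(1−p*)·13.1347)/1=6.2546; Δ=(0.0000−13.1347)/(232.9250−188.4575)=-0.2954; B=V−Δ·S=68.8007
Node (1,0) S=155.7500: V=(p*·27.2757+(1−p*)·56.6925)/1=41.2837; Δ=(27.2757−56.6925)/(171.3250−138.6175)=-0.8994; B=V−Δ·S=181.3638
Node (1,1) S=192.5000: V=(p*·6.2546+(1−p*)·27.2757)/1=16.2646; Δ=(6.2546−27.2757)/(211.7500−171.3250)=-0.5200; B=V−Δ·S=116.3649
Node (0,0) S=175.0000: V=(p*·16.2646+(1−p*)·41.2837)/1=28.1785; Δ=(16.2646−41.2837)/(192.5000−155.7500)=-0.6808; B=V−Δ·S=147.3168
The time-0 hedge costs 28.1785, which is the no-arbitrage price.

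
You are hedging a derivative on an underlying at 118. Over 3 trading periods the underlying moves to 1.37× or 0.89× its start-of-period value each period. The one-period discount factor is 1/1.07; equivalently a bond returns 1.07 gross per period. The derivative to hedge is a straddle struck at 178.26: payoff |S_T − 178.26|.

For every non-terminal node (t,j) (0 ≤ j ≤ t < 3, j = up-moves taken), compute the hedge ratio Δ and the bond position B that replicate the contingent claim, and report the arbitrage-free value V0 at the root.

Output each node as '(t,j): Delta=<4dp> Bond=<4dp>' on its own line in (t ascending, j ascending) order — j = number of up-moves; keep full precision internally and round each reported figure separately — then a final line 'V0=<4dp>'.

(0,0): Delta=-0.2664 Bond=77.8375
(1,0): Delta=-0.7379 Bond=132.8010
(1,1): Delta=0.2441 Bond=0.7612
(2,0): Delta=-1.0000 Bond=166.5981
(2,1): Delta=-0.4540 Bond=101.2620
(2,2): Delta=1.0000 Bond=-166.5981
V0=46.4040

Risk-neutral probability p* = (R−d)/(u−d) = (1.07−0.89)/(1.37−0.89) = 0.3750.
Terminal payoffs: V(3,0)=95.0737, V(3,1)=50.2091, V(3,2)=18.8520, V(3,3)=125.1597
Node (2,0) S=93.4678: V=(p*·50.2091+(1−p*)·95.0737)/1.07=73.1303; Δ=(50.2091−95.0737)/(128.0509−83.1863)=-1.0000; B=V−Δ·S=166.5981
Node (2,1) S=143.8774: V=(p*·18.8520+(1−p*)·50.2091)/1.07=35.9348; Δ=(18.8520−50.2091)/(197.1120−128.0509)=-0.4540; B=V−Δ·S=101.2620
Node (2,2) S=221.4742: V=(p*·125.1597+(1−p*)·18.8520)/1.07=54.8761; Δ=(125.1597−18.8520)/(303.4197−197.1120)=1.0000; B=V−Δ·S=-166.5981
Node (1,0) S=105.0200: V=(p*·35.9348+(1−p*)·73.1303)/1.07=55.3103; Δ=(35.9348−73.1303)/(143.8774−93.4678)=-0.7379; B=V−Δ·S=132.8010
Node (1,1) S=161.6600: V=(p*·54.8761+(1−p*)·35.9348)/1.07=40.2222; Δ=(54.8761−35.9348)/(221.4742−143.8774)=0.2441; B=V−Δ·S=0.7612
Node (0,0) S=118.0000: V=(p*·40.2222+(1−p*)·55.3103)/1.07=46.4040; Δ=(40.2222−55.3103)/(161.6600−105.0200)=-0.2664; B=V−Δ·S=77.8375
Root portfolio cost Δ·118+B reproduces V0=46.4040.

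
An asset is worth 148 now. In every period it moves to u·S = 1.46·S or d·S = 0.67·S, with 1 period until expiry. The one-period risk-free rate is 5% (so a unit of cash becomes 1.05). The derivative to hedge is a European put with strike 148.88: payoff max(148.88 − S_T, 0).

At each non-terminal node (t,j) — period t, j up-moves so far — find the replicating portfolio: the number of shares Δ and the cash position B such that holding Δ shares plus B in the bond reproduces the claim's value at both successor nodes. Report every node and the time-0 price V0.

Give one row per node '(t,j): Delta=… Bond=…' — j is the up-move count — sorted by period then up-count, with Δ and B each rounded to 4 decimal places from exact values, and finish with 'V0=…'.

(0,0): Delta=-0.4252 Bond=87.5120
V0=24.5753

Under the risk-neutral measure, an up-move has probability p* = (R−d)/(u−d) = 0.4810 and values discount at R = 1.05.
Payoff layer (t=1): V(1,0)=49.7200, V(1,1)=0.0000
Node (0,0) S=148.0000: V=(p*·0.0000+(1−p*)·49.7200)/1.05=24.5753; Δ=(0.0000−49.7200)/(216.0800−99.1600)=-0.4252; B=V−Δ·S=87.5120
Self-financing check: at every node Δ·S+B equals the discounted successor values.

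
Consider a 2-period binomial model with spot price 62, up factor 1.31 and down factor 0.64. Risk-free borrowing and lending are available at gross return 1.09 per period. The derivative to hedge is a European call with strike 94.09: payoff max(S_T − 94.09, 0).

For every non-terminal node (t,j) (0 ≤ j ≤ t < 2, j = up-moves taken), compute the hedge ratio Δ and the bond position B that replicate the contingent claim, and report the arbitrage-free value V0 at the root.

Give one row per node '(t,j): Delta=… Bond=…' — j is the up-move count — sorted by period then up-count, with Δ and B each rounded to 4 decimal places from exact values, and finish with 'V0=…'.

(0,0): Delta=0.1826 Bond=-6.6464
(1,0): Delta=0.0000 Bond=0.0000
(1,1): Delta=0.2262 Bond=-10.7863
V0=4.6732

Since d<R<u, set p* = (R−d)/(u−d) = 0.6716; price each node as the discounted p*-expectation of its children.
At expiry t=2: V(2,0)=0.0000, V(2,1)=0.0000, V(2,2)=12.3082
(1,0): S=39.6800. Δ = (V_up−V_dn)/(S_up−S_dn) = (0.0000−0.0000)/(51.9808−25.3952) = 0.0000. V = [p*·0.0000 + (1−p*)·0.0000]/1.09 = 0.0000. B = V − Δ·S = 0.0000.
(1,1): S=81.2200. Δ = (V_up−V_dn)/(S_up−S_dn) = (12.3082−0.0000)/(106.3982−51.9808) = 0.2262. V = [p*·12.3082 + (1−p*)·0.0000]/1.09 = 7.5841. B = V − Δ·S = -10.7863.
(0,0): S=62.0000. Δ = (V_up−V_dn)/(S_up−S_dn) = (7.5841−0.0000)/(81.2200−39.6800) = 0.1826. V = [p*·7.5841 + (1−p*)·0.0000]/1.09 = 4.6732. B = V − Δ·S = -6.6464.
Check: Δ(0,0)·S0 + B(0,0) = 4.6732 = V0.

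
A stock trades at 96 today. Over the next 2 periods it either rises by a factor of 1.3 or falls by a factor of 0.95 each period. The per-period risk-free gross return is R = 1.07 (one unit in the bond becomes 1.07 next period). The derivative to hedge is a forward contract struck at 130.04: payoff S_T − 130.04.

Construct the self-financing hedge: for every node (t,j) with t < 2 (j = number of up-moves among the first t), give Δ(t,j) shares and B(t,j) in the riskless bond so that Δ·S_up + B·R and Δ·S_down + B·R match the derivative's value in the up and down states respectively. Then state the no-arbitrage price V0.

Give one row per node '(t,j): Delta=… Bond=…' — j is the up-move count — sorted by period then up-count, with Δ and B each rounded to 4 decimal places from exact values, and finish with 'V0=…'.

(0,0): Delta=1.0000 Bond=-113.5820
(1,0): Delta=1.0000 Bond=-121.5327
(1,1): Delta=1.0000 Bond=-121.5327
V0=-17.5820

No-arbitrage ⇒ martingale measure with p* = (R−d)/(u−d) = 0.3429.
Payoff layer (t=2): V(2,0)=-43.4000, V(2,1)=-11.4800, V(2,2)=32.2000
Node (1,0) S=91.2000: V=(p*·-11.4800+(1−p*)·-43.4000)/1.07=-30.3327; Δ=(-11.4800−-43.4000)/(118.5600−86.6400)=1.0000; B=V−Δ·S=-121.5327
Node (1,1) S=124.8000: V=(p*·32.2000+(1−p*)·-11.4800)/1.07=3.2673; Δ=(32.2000−-11.4800)/(162.2400−118.5600)=1.0000; B=V−Δ·S=-121.5327
Node (0,0) S=96.0000: V=(p*·3.2673+(1−p*)·-30.3327)/1.07=-17.5820; Δ=(3.2673−-30.3327)/(124.8000−91.2000)=1.0000; B=V−Δ·S=-113.5820
Each (Δ,B) replicates both successor values, so the strategy is self-financing and V0 is arbitrage-free.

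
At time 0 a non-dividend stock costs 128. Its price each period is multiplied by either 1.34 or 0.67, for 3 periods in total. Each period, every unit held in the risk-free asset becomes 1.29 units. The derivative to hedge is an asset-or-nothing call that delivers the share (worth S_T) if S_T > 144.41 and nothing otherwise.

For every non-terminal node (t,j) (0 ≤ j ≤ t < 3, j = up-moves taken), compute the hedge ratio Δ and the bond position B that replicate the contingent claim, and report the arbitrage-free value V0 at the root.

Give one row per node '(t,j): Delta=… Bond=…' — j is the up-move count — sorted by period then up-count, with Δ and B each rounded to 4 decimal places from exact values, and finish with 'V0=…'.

(0,0): Delta=1.0730 Bond=-9.9076
(1,0): Delta=1.9225 Bond=-85.6312
(1,1): Delta=1.0388 Bond=-6.9057
(2,0): Delta=0.0000 Bond=0.0000
(2,1): Delta=2.0000 Bond=-119.3726
(2,2): Delta=1.0000 Bond=0.0000
V0=127.4380

Since d<R<u, set p* = (R−d)/(u−d) = 0.9254; price each node as the discounted p*-expectation of its children.
At expiry t=3: V(3,0)=0.0000, V(3,1)=0.0000, V(3,2)=153.9907, V(3,3)=307.9813
(2,0): S=57.4592. Δ = (V_up−V_dn)/(S_up−S_dn) = (0.0000−0.0000)/(76.9953−38.4977) = 0.0000. V = [p*·0.0000 + (1−p*)·0.0000]/1.29 = 0.0000. B = V − Δ·S = 0.0000.
(2,1): S=114.9184. Δ = (V_up−V_dn)/(S_up−S_dn) = (153.9907−0.0000)/(153.9907−76.9953) = 2.0000. V = [p*·153.9907 + (1−p*)·0.0000]/1.29 = 110.4642. B = V − Δ·S = -119.3726.
(2,2): S=229.8368. Δ = (V_up−V_dn)/(S_up−S_dn) = (307.9813−153.9907)/(307.9813−153.9907) = 1.0000. V = [p*·307.9813 + (1−p*)·153.9907]/1.29 = 229.8368. B = V − Δ·S = 0.0000.
(1,0): S=85.7600. Δ = (V_up−V_dn)/(S_up−S_dn) = (110.4642−0.0000)/(114.9184−57.4592) = 1.9225. V = [p*·110.4642 + (1−p*)·0.0000]/1.29 = 79.2408. B = V − Δ·S = -85.6312.
(1,1): S=171.5200. Δ = (V_up−V_dn)/(S_up−S_dn) = (229.8368−110.4642)/(229.8368−114.9184) = 1.0388. V = [p*·229.8368 + (1−p*)·110.4642]/1.29 = 171.2623. B = V − Δ·S = -6.9057.
(0,0): S=128.0000. Δ = (V_up−V_dn)/(S_up−S_dn) = (171.2623−79.2408)/(171.5200−85.7600) = 1.0730. V = [p*·171.2623 + (1−p*)·79.2408]/1.29 = 127.4380. B = V − Δ·S = -9.9076.
Check: Δ(0,0)·S0 + B(0,0) = 127.4380 = V0.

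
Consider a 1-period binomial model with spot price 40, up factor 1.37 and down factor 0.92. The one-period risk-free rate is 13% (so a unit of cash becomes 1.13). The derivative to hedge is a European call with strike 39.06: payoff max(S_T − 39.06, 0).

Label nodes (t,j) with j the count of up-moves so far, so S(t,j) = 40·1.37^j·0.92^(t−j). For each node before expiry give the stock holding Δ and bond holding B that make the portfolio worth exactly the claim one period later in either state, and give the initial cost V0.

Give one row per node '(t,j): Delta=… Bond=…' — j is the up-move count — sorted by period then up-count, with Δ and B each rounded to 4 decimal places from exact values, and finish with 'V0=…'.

(0,0): Delta=0.8744 Bond=-28.4775
V0=6.5003

No-arbitrage ⇒ martingale measure with p* = (R−d)/(u−d) = 0.4667.
At expiry t=1: V(1,0)=0.0000, V(1,1)=15.7400
Node (0,0) S=40.0000: V=(p*·15.7400+(1−p*)·0.0000)/1.13=6.5003; Δ=(15.7400−0.0000)/(54.8000−36.8000)=0.8744; B=V−Δ·S=-28.4775
Each (Δ,B) replicates both successor values, so the strategy is self-financing and V0 is arbitrage-free.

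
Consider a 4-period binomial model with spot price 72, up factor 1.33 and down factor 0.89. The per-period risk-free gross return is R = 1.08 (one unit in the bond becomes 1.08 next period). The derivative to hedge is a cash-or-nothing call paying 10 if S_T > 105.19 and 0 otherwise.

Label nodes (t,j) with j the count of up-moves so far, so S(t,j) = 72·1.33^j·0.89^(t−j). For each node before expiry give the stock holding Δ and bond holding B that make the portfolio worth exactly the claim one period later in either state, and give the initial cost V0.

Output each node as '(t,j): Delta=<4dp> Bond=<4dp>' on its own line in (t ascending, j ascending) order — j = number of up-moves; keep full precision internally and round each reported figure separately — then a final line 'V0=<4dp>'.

No-arbitrage ⇒ martingale measure with p* = (R−d)/(u−d) = 0.4318.
At expiry t=4: V(4,0)=0.0000, V(4,1)=0.0000, V(4,2)=0.0000, V(4,3)=10.0000, V(4,4)=10.0000
Node (3,0) S=50.7578: V=(p*·0.0000+(1−p*)·0.0000)/1.08=0.0000; Δ=(0.0000−0.0000)/(67.5078−45.1744)=0.0000; B=V−Δ·S=0.0000
Node (3,1) S=75.8515: V=(p*·0.0000+(1−p*)·0.0000)/1.08=0.0000; Δ=(0.0000−0.0000)/(100.8825−67.5078)=0.0000; B=V−Δ·S=0.0000
Node (3,2) S=113.3511: V=(p*·10.0000+(1−p*)·0.0000)/1.08=3.9983; Δ=(10.0000−0.0000)/(150.7570−100.8825)=0.2005; B=V−Δ·S=-18.7290
Node (3,3) S=169.3899: V=(p*·10.0000+(1−p*)·10.0000)/1.08=9.2593; Δ=(10.0000−10.0000)/(225.2885−150.7570)=0.0000; B=V−Δ·S=9.2593
Node (2,0) S=57.0312: V=(p*·0.0000+(1−p*)·0.0000)/1.08=0.0000; Δ=(0.0000−0.0000)/(75.8515−50.7578)=0.0000; B=V−Δ·S=0.0000
Node (2,1) S=85.2264: V=(p*·3.9983+(1−p*)·0.0000)/1.08=1.5987; Δ=(3.9983−0.0000)/(113.3511−75.8515)=0.1066; B=V−Δ·S=-7.4884
Node (2,2) S=127.3608: V=(p*·9.2593+(1−p*)·3.9983)/1.08=5.8056; Δ=(9.2593−3.9983)/(169.3899−113.3511)=0.0939; B=V−Δ·S=-6.1511
Node (1,0) S=64.0800: V=(p*·1.5987+(1−p*)·0.0000)/1.08=0.6392; Δ=(1.5987−0.0000)/(85.2264−57.0312)=0.0567; B=V−Δ·S=-2.9941
Node (1,1) S=95.7600: V=(p*·5.8056+(1−p*)·1.5987)/1.08=3.1623; Δ=(5.8056−1.5987)/(127.3608−85.2264)=0.0998; B=V−Δ·S=-6.3990
Node (0,0) S=72.0000: V=(p*·3.1623+(1−p*)·0.6392)/1.08=1.6007; Δ=(3.1623−0.6392)/(95.7600−64.0800)=0.0796; B=V−Δ·S=-4.1337
Self-financing check: at every node Δ·S+B equals the discounted successor values.

(0,0): Delta=0.0796 Bond=-4.1337
(1,0): Delta=0.0567 Bond=-2.9941
(1,1): Delta=0.0998 Bond=-6.3990
(2,0): Delta=0.0000 Bond=0.0000
(2,1): Delta=0.1066 Bond=-7.4884
(2,2): Delta=0.0939 Bond=-6.1511
(3,0): Delta=0.0000 Bond=0.0000
(3,1): Delta=0.0000 Bond=0.0000
(3,2): Delta=0.2005 Bond=-18.7290
(3,3): Delta=0.0000 Bond=9.2593
V0=1.6007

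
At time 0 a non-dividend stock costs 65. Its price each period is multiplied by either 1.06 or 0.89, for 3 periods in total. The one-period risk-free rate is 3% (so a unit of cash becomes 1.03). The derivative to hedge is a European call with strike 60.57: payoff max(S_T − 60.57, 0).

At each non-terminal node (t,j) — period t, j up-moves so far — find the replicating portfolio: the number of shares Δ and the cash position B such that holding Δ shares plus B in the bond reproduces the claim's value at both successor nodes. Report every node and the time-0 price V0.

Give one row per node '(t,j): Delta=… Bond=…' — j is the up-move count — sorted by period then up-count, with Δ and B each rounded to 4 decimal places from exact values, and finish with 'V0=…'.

(0,0): Delta=0.8281 Bond=-43.7621
(1,0): Delta=0.3602 Bond=-18.0042
(1,1): Delta=0.9123 Bond=-50.8758
(2,0): Delta=0.0000 Bond=0.0000
(2,1): Delta=0.4250 Bond=-22.5182
(2,2): Delta=1.0000 Bond=-58.8058
V0=10.0661

The replicating-portfolio and risk-neutral prices coincide; use p* = (1.03−0.89)/(1.06−0.89) = 0.8235 for the latter.
Payoff layer (t=3): V(3,0)=0.0000, V(3,1)=0.0000, V(3,2)=4.4303, V(3,3)=16.8460
Node (2,0) S=51.4865: V=(p*·0.0000+(1−p*)·0.0000)/1.03=0.0000; Δ=(0.0000−0.0000)/(54.5757−45.8230)=0.0000; B=V−Δ·S=0.0000
Node (2,1) S=61.3210: V=(p*·4.4303+(1−p*)·0.0000)/1.03=3.5422; Δ=(4.4303−0.0000)/(65.0003−54.5757)=0.4250; B=V−Δ·S=-22.5182
Node (2,2) S=73.0340: V=(p*·16.8460+(1−p*)·4.4303)/1.03=14.2282; Δ=(16.8460−4.4303)/(77.4160−65.0003)=1.0000; B=V−Δ·S=-58.8058
Node (1,0) S=57.8500: V=(p*·3.5422+(1−p*)·0.0000)/1.03=2.8321; Δ=(3.5422−0.0000)/(61.3210−51.4865)=0.3602; B=V−Δ·S=-18.0042
Node (1,1) S=68.9000: V=(p*·14.2282+(1−p*)·3.5422)/1.03=11.9829; Δ=(14.2282−3.5422)/(73.0340−61.3210)=0.9123; B=V−Δ·S=-50.8758
Node (0,0) S=65.0000: V=(p*·11.9829+(1−p*)·2.8321)/1.03=10.0661; Δ=(11.9829−2.8321)/(68.9000−57.8500)=0.8281; B=V−Δ·S=-43.7621
Check: Δ(0,0)·S0 + B(0,0) = 10.0661 = V0.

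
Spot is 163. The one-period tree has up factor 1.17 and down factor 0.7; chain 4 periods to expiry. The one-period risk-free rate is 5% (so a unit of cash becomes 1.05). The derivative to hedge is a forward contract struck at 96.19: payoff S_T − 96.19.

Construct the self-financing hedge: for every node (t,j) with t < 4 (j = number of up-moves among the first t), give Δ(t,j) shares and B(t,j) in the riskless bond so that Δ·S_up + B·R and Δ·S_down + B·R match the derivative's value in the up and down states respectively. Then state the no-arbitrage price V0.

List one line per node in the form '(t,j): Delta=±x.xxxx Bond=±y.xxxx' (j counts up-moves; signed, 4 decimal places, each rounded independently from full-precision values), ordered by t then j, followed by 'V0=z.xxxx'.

No-arbitrage ⇒ martingale measure with p* = (R−d)/(u−d) = 0.7447.
At expiry t=4: V(4,0)=-57.0537, V(4,1)=-30.7765, V(4,2)=13.1440, V(4,3)=86.5540, V(4,4)=209.2536
  t=3,j=0: stock 55.9090 → up 65.4135 (V=-30.7765), down 39.1363 (V=-57.0537). Price -35.7005; hedge Δ=1.0000, bond B=-91.6095.
  t=3,j=1: stock 93.4479 → up 109.3340 (V=13.1440), down 65.4135 (V=-30.7765). Price 1.8384; hedge Δ=1.0000, bond B=-91.6095.
  t=3,j=2: stock 156.1915 → up 182.7440 (V=86.5540), down 109.3340 (V=13.1440). Price 64.5820; hedge Δ=1.0000, bond B=-91.6095.
  t=3,j=3: stock 261.0629 → up 305.4436 (V=209.2536), down 182.7440 (V=86.5540). Price 169.4534; hedge Δ=1.0000, bond B=-91.6095.
  t=2,j=0: stock 79.8700 → up 93.4479 (V=1.8384), down 55.9090 (V=-35.7005). Price -7.3772; hedge Δ=1.0000, bond B=-87.2472.
  t=2,j=1: stock 133.4970 → up 156.1915 (V=64.5820), down 93.4479 (V=1.8384). Price 46.2498; hedge Δ=1.0000, bond B=-87.2472.
  t=2,j=2: stock 223.1307 → up 261.0629 (V=169.4534), down 156.1915 (V=64.5820). Price 135.8835; hedge Δ=1.0000, bond B=-87.2472.
  t=1,j=0: stock 114.1000 → up 133.4970 (V=46.2498), down 79.8700 (V=-7.3772). Price 31.0075; hedge Δ=1.0000, bond B=-83.0925.
  t=1,j=1: stock 190.7100 → up 223.1307 (V=135.8835), down 133.4970 (V=46.2498). Price 107.6175; hedge Δ=1.0000, bond B=-83.0925.
  t=0,j=0: stock 163.0000 → up 190.7100 (V=107.6175), down 114.1000 (V=31.0075). Price 83.8642; hedge Δ=1.0000, bond B=-79.1358.
Self-financing check: at every node Δ·S+B equals the discounted successor values.

(0,0): Delta=1.0000 Bond=-79.1358
(1,0): Delta=1.0000 Bond=-83.0925
(1,1): Delta=1.0000 Bond=-83.0925
(2,0): Delta=1.0000 Bond=-87.2472
(2,1): Delta=1.0000 Bond=-87.2472
(2,2): Delta=1.0000 Bond=-87.2472
(3,0): Delta=1.0000 Bond=-91.6095
(3,1): Delta=1.0000 Bond=-91.6095
(3,2): Delta=1.0000 Bond=-91.6095
(3,3): Delta=1.0000 Bond=-91.6095
V0=83.8642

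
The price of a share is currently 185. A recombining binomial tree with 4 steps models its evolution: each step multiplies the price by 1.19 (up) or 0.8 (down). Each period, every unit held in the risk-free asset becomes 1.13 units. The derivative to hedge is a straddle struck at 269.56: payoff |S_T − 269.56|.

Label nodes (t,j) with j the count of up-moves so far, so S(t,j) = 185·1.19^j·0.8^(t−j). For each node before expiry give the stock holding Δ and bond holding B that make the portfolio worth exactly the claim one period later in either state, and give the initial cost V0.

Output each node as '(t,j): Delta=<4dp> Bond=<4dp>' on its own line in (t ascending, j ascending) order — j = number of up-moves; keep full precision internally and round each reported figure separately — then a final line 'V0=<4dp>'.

Risk-neutral probability p* = (R−d)/(u−d) = (1.13−0.8)/(1.19−0.8) = 0.8462.
Terminal payoffs: V(4,0)=193.7840, V(4,1)=156.8432, V(4,2)=101.8938, V(4,3)=20.1565, V(4,4)=101.4278
Node (3,0) S=94.7200: V=(p*·156.8432+(1−p*)·193.7840)/1.13=143.8287; Δ=(156.8432−193.7840)/(112.7168−75.7760)=-1.0000; B=V−Δ·S=238.5487
Node (3,1) S=140.8960: V=(p*·101.8938+(1−p*)·156.8432)/1.13=97.6527; Δ=(101.8938−156.8432)/(167.6662−112.7168)=-1.0000; B=V−Δ·S=238.5487
Node (3,2) S=209.5828: V=(p*·20.1565+(1−p*)·101.8938)/1.13=28.9659; Δ=(20.1565−101.8938)/(249.4035−167.6662)=-1.0000; B=V−Δ·S=238.5487
Node (3,3) S=311.7544: V=(p*·101.4278+(1−p*)·20.1565)/1.13=78.6942; Δ=(101.4278−20.1565)/(370.9878−249.4035)=0.6684; B=V−Δ·S=-129.6937
Node (2,0) S=118.4000: V=(p*·97.6527+(1−p*)·143.8287)/1.13=92.7050; Δ=(97.6527−143.8287)/(140.8960−94.7200)=-1.0000; B=V−Δ·S=211.1050
Node (2,1) S=176.1200: V=(p*·28.9659+(1−p*)·97.6527)/1.13=34.9850; Δ=(28.9659−97.6527)/(209.5828−140.8960)=-1.0000; B=V−Δ·S=211.1050
Node (2,2) S=261.9785: V=(p*·78.6942+(1−p*)·28.9659)/1.13=62.8705; Δ=(78.6942−28.9659)/(311.7544−209.5828)=0.4867; B=V−Δ·S=-64.6381
Node (1,0) S=148.0000: V=(p*·34.9850+(1−p*)·92.7050)/1.13=38.8186; Δ=(34.9850−92.7050)/(176.1200−118.4000)=-1.0000; B=V−Δ·S=186.8186
Node (1,1) S=220.1500: V=(p*·62.8705+(1−p*)·34.9850)/1.13=51.8411; Δ=(62.8705−34.9850)/(261.9785−176.1200)=0.3248; B=V−Δ·S=-19.6602
Node (0,0) S=185.0000: V=(p*·51.8411+(1−p*)·38.8186)/1.13=44.1041; Δ=(51.8411−38.8186)/(220.1500−148.0000)=0.1805; B=V−Δ·S=10.7131
Root portfolio cost Δ·185+B reproduces V0=44.1041.

(0,0): Delta=0.1805 Bond=10.7131
(1,0): Delta=-1.0000 Bond=186.8186
(1,1): Delta=0.3248 Bond=-19.6602
(2,0): Delta=-1.0000 Bond=211.1050
(2,1): Delta=-1.0000 Bond=211.1050
(2,2): Delta=0.4867 Bond=-64.6381
(3,0): Delta=-1.0000 Bond=238.5487
(3,1): Delta=-1.0000 Bond=238.5487
(3,2): Delta=-1.0000 Bond=238.5487
(3,3): Delta=0.6684 Bond=-129.6937
V0=44.1041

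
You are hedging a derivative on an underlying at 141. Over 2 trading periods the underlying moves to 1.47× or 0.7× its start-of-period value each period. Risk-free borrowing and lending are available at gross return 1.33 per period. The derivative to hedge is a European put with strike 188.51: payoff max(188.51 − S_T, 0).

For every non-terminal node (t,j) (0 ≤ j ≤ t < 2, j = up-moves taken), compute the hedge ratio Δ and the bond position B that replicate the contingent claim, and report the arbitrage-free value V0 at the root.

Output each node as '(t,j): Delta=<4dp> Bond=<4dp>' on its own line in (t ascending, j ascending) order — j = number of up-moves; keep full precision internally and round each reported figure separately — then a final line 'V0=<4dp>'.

Under the risk-neutral measure, an up-move has probability p* = (R−d)/(u−d) = 0.8182 and values discount at R = 1.33.
Payoff layer (t=2): V(2,0)=119.4200, V(2,1)=43.4210, V(2,2)=0.0000
(1,0): S=98.7000. Δ = (V_up−V_dn)/(S_up−S_dn) = (43.4210−119.4200)/(145.0890−69.0900) = -1.0000. V = [p*·43.4210 + (1−p*)·119.4200]/1.33 = 43.0368. B = V − Δ·S = 141.7368.
(1,1): S=207.2700. Δ = (V_up−V_dn)/(S_up−S_dn) = (0.0000−43.4210)/(304.6869−145.0890) = -0.2721. V = [p*·0.0000 + (1−p*)·43.4210]/1.33 = 5.9359. B = V − Δ·S = 62.3268.
(0,0): S=141.0000. Δ = (V_up−V_dn)/(S_up−S_dn) = (5.9359−43.0368)/(207.2700−98.7000) = -0.3417. V = [p*·5.9359 + (1−p*)·43.0368]/1.33 = 9.5350. B = V − Δ·S = 57.7180.
Each (Δ,B) replicates both successor values, so the strategy is self-financing and V0 is arbitrage-free.

(0,0): Delta=-0.3417 Bond=57.7180
(1,0): Delta=-1.0000 Bond=141.7368
(1,1): Delta=-0.2721 Bond=62.3268
V0=9.5350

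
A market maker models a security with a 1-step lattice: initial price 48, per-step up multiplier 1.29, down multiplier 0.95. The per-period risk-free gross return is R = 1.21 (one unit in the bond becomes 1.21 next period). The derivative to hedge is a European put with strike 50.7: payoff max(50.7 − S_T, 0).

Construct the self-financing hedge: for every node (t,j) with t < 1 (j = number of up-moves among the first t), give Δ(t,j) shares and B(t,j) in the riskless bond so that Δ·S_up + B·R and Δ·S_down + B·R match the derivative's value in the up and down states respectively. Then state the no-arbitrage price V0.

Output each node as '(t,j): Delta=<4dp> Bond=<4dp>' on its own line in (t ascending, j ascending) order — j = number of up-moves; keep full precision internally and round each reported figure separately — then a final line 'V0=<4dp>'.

Since d<R<u, set p* = (R−d)/(u−d) = 0.7647; price each node as the discounted p*-expectation of its children.
At expiry t=1: V(1,0)=5.1000, V(1,1)=0.0000
  t=0,j=0: stock 48.0000 → up 61.9200 (V=0.0000), down 45.6000 (V=5.1000). Price 0.9917; hedge Δ=-0.3125, bond B=15.9917.
Root portfolio cost Δ·48+B reproduces V0=0.9917.

(0,0): Delta=-0.3125 Bond=15.9917
V0=0.9917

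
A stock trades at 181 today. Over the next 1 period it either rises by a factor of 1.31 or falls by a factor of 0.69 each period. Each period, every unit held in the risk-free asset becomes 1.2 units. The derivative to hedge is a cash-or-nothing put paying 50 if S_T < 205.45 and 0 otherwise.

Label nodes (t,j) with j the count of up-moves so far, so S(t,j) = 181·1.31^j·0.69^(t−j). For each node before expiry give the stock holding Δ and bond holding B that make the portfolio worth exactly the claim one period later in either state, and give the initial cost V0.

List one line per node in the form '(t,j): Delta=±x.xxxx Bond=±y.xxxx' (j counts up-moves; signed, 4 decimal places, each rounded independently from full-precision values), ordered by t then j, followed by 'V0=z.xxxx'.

The replicating-portfolio and risk-neutral prices coincide; use p* = (1.2−0.69)/(1.31−0.69) = 0.8226 for the latter.
At expiry t=1: V(1,0)=50.0000, V(1,1)=0.0000
(0,0): S=181.0000. Δ = (V_up−V_dn)/(S_up−S_dn) = (0.0000−50.0000)/(237.1100−124.8900) = -0.4456. V = [p*·0.0000 + (1−p*)·50.0000]/1.2 = 7.3925. B = V − Δ·S = 88.0376.
Each (Δ,B) replicates both successor values, so the strategy is self-financing and V0 is arbitrage-free.

(0,0): Delta=-0.4456 Bond=88.0376
V0=7.3925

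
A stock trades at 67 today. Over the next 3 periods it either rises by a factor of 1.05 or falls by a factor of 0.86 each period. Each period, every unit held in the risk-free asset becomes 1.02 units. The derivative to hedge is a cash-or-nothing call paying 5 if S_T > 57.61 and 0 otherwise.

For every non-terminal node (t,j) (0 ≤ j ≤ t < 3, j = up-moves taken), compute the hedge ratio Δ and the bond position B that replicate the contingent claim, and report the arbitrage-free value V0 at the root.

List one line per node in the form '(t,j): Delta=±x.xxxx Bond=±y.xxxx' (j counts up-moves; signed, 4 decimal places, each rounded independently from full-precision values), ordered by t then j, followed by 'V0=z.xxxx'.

Risk-neutral probability p* = (R−d)/(u−d) = (1.02−0.86)/(1.05−0.86) = 0.8421.
Terminal payoffs: V(3,0)=0.0000, V(3,1)=0.0000, V(3,2)=5.0000, V(3,3)=5.0000
(2,0): S=49.5532. Δ = (V_up−V_dn)/(S_up−S_dn) = (0.0000−0.0000)/(52.0309−42.6158) = 0.0000. V = [p*·0.0000 + (1−p*)·0.0000]/1.02 = 0.0000. B = V − Δ·S = 0.0000.
(2,1): S=60.5010. Δ = (V_up−V_dn)/(S_up−S_dn) = (5.0000−0.0000)/(63.5261−52.0309) = 0.4350. V = [p*·5.0000 + (1−p*)·0.0000]/1.02 = 4.1280. B = V − Δ·S = -22.1878.
(2,2): S=73.8675. Δ = (V_up−V_dn)/(S_up−S_dn) = (5.0000−5.0000)/(77.5609−63.5261) = 0.0000. V = [p*·5.0000 + (1−p*)·5.0000]/1.02 = 4.9020. B = V − Δ·S = 4.9020.
(1,0): S=57.6200. Δ = (V_up−V_dn)/(S_up−S_dn) = (4.1280−0.0000)/(60.5010−49.5532) = 0.3771. V = [p*·4.1280 + (1−p*)·0.0000]/1.02 = 3.4080. B = V − Δ·S = -18.3181.
(1,1): S=70.3500. Δ = (V_up−V_dn)/(S_up−S_dn) = (4.9020−4.1280)/(73.8675−60.5010) = 0.0579. V = [p*·4.9020 + (1−p*)·4.1280]/1.02 = 4.6860. B = V − Δ·S = 0.6124.
(0,0): S=67.0000. Δ = (V_up−V_dn)/(S_up−S_dn) = (4.6860−3.4080)/(70.3500−57.6200) = 0.1004. V = [p*·4.6860 + (1−p*)·3.4080]/1.02 = 4.3963. B = V − Δ·S = -2.3300.
Check: Δ(0,0)·S0 + B(0,0) = 4.3963 = V0.

(0,0): Delta=0.1004 Bond=-2.3300
(1,0): Delta=0.3771 Bond=-18.3181
(1,1): Delta=0.0579 Bond=0.6124
(2,0): Delta=0.0000 Bond=0.0000
(2,1): Delta=0.4350 Bond=-22.1878
(2,2): Delta=0.0000 Bond=4.9020
V0=4.3963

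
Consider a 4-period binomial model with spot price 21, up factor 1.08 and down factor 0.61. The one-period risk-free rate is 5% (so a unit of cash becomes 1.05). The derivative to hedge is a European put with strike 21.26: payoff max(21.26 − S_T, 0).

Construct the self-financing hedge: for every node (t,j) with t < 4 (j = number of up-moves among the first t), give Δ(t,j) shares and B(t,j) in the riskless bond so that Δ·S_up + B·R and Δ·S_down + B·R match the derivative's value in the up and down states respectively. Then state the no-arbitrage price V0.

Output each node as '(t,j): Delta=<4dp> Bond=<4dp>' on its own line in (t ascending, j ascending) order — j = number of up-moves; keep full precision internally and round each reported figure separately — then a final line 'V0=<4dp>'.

Since d<R<u, set p* = (R−d)/(u−d) = 0.9362; price each node as the discounted p*-expectation of its children.
Payoff layer (t=4): V(4,0)=18.3524, V(4,1)=16.1121, V(4,2)=12.1456, V(4,3)=5.1231, V(4,4)=0.0000
(3,0): S=4.7666. Δ = (V_up−V_dn)/(S_up−S_dn) = (16.1121−18.3524)/(5.1479−2.9076) = -1.0000. V = [p*·16.1121 + (1−p*)·18.3524]/1.05 = 15.4810. B = V − Δ·S = 20.2476.
(3,1): S=8.4392. Δ = (V_up−V_dn)/(S_up−S_dn) = (12.1456−16.1121)/(9.1144−5.1479) = -1.0000. V = [p*·12.1456 + (1−p*)·16.1121]/1.05 = 11.8084. B = V − Δ·S = 20.2476.
(3,2): S=14.9416. Δ = (V_up−V_dn)/(S_up−S_dn) = (5.1231−12.1456)/(16.1369−9.1144) = -1.0000. V = [p*·5.1231 + (1−p*)·12.1456]/1.05 = 5.3060. B = V − Δ·S = 20.2476.
(3,3): S=26.4540. Δ = (V_up−V_dn)/(S_up−S_dn) = (0.0000−5.1231)/(28.5703−16.1369) = -0.4120. V = [p*·0.0000 + (1−p*)·5.1231]/1.05 = 0.3114. B = V − Δ·S = 11.2116.
(2,0): S=7.8141. Δ = (V_up−V_dn)/(S_up−S_dn) = (11.8084−15.4810)/(8.4392−4.7666) = -1.0000. V = [p*·11.8084 + (1−p*)·15.4810]/1.05 = 11.4693. B = V − Δ·S = 19.2834.
(2,1): S=13.8348. Δ = (V_up−V_dn)/(S_up−S_dn) = (5.3060−11.8084)/(14.9416−8.4392) = -1.0000. V = [p*·5.3060 + (1−p*)·11.8084]/1.05 = 5.4486. B = V − Δ·S = 19.2834.
(2,2): S=24.4944. Δ = (V_up−V_dn)/(S_up−S_dn) = (0.3114−5.3060)/(26.4540−14.9416) = -0.4338. V = [p*·0.3114 + (1−p*)·5.3060]/1.05 = 0.6002. B = V − Δ·S = 11.2270.
(1,0): S=12.8100. Δ = (V_up−V_dn)/(S_up−S_dn) = (5.4486−11.4693)/(13.8348−7.8141) = -1.0000. V = [p*·5.4486 + (1−p*)·11.4693]/1.05 = 5.5552. B = V − Δ·S = 18.3652.
(1,1): S=22.6800. Δ = (V_up−V_dn)/(S_up−S_dn) = (0.6002−5.4486)/(24.4944−13.8348) = -0.4548. V = [p*·0.6002 + (1−p*)·5.4486]/1.05 = 0.8664. B = V − Δ·S = 11.1822.
(0,0): S=21.0000. Δ = (V_up−V_dn)/(S_up−S_dn) = (0.8664−5.5552)/(22.6800−12.8100) = -0.4751. V = [p*·0.8664 + (1−p*)·5.5552]/1.05 = 1.1102. B = V − Δ·S = 11.0863.
Root portfolio cost Δ·21+B reproduces V0=1.1102.

(0,0): Delta=-0.4751 Bond=11.0863
(1,0): Delta=-1.0000 Bond=18.3652
(1,1): Delta=-0.4548 Bond=11.1822
(2,0): Delta=-1.0000 Bond=19.2834
(2,1): Delta=-1.0000 Bond=19.2834
(2,2): Delta=-0.4338 Bond=11.2270
(3,0): Delta=-1.0000 Bond=20.2476
(3,1): Delta=-1.0000 Bond=20.2476
(3,2): Delta=-1.0000 Bond=20.2476
(3,3): Delta=-0.4120 Bond=11.2116
V0=1.1102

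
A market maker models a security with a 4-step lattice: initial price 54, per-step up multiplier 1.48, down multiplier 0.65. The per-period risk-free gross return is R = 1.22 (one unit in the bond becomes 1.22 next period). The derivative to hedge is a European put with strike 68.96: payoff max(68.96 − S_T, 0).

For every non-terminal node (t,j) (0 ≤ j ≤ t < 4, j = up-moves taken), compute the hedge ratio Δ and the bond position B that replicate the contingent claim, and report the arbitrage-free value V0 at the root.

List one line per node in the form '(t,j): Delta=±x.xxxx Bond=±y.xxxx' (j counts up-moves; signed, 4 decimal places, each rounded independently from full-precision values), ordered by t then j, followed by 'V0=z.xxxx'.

Since d<R<u, set p* = (R−d)/(u−d) = 0.6867; price each node as the discounted p*-expectation of its children.
Terminal payoffs: V(4,0)=59.3207, V(4,1)=47.0120, V(4,2)=18.9860, V(4,3)=0.0000, V(4,4)=0.0000
Node (3,0) S=14.8298: V=(p*·47.0120+(1−p*)·59.3207)/1.22=41.6948; Δ=(47.0120−59.3207)/(21.9480−9.6393)=-1.0000; B=V−Δ·S=56.5246
Node (3,1) S=33.7662: V=(p*·18.9860+(1−p*)·47.0120)/1.22=22.7584; Δ=(18.9860−47.0120)/(49.9740−21.9480)=-1.0000; B=V−Δ·S=56.5246
Node (3,2) S=76.8830: V=(p*·0.0000+(1−p*)·18.9860)/1.22=4.8749; Δ=(0.0000−18.9860)/(113.7869−49.9740)=-0.2975; B=V−Δ·S=27.7497
Node (3,3) S=175.0568: V=(p*·0.0000+(1−p*)·0.0000)/1.22=0.0000; Δ=(0.0000−0.0000)/(259.0840−113.7869)=0.0000; B=V−Δ·S=0.0000
Node (2,0) S=22.8150: V=(p*·22.7584+(1−p*)·41.6948)/1.22=23.5166; Δ=(22.7584−41.6948)/(33.7662−14.8298)=-1.0000; B=V−Δ·S=46.3316
Node (2,1) S=51.9480: V=(p*·4.8749+(1−p*)·22.7584)/1.22=8.5877; Δ=(4.8749−22.7584)/(76.8830−33.7662)=-0.4148; B=V−Δ·S=30.1340
Node (2,2) S=118.2816: V=(p*·0.0000+(1−p*)·4.8749)/1.22=1.2517; Δ=(0.0000−4.8749)/(175.0568−76.8830)=-0.0497; B=V−Δ·S=7.1251
Node (1,0) S=35.1000: V=(p*·8.5877+(1−p*)·23.5166)/1.22=10.8723; Δ=(8.5877−23.5166)/(51.9480−22.8150)=-0.5124; B=V−Δ·S=28.8590
Node (1,1) S=79.9200: V=(p*·1.2517+(1−p*)·8.5877)/1.22=2.9096; Δ=(1.2517−8.5877)/(118.2816−51.9480)=-0.1106; B=V−Δ·S=11.7481
Node (0,0) S=54.0000: V=(p*·2.9096+(1−p*)·10.8723)/1.22=4.4295; Δ=(2.9096−10.8723)/(79.9200−35.1000)=-0.1777; B=V−Δ·S=14.0231
Check: Δ(0,0)·S0 + B(0,0) = 4.4295 = V0.

(0,0): Delta=-0.1777 Bond=14.0231
(1,0): Delta=-0.5124 Bond=28.8590
(1,1): Delta=-0.1106 Bond=11.7481
(2,0): Delta=-1.0000 Bond=46.3316
(2,1): Delta=-0.4148 Bond=30.1340
(2,2): Delta=-0.0497 Bond=7.1251
(3,0): Delta=-1.0000 Bond=56.5246
(3,1): Delta=-1.0000 Bond=56.5246
(3,2): Delta=-0.2975 Bond=27.7497
(3,3): Delta=0.0000 Bond=0.0000
V0=4.4295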